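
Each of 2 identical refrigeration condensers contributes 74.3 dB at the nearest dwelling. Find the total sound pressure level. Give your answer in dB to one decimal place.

77.3 dB

L_total = L₁ + 10·log₁₀ N for N identical incoherent sources.
L_total = 74.3 + 10·log₁₀(2) = 74.3 + 3.010 = 77.31 dB.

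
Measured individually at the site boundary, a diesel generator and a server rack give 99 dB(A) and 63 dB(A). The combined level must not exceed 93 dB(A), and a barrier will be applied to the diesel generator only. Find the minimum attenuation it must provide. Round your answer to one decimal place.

Fixed contribution from the other source: Σ 10^(L/10) = 10^(63/10) = 1.995e+06 (63.00 dB(A)).
The limit corresponds to 10^(93/10) = 1.995e+09; subtracting the fixed part leaves 1.993e+09 for the diesel generator, i.e. 93.00 dB(A).
So the diesel generator must be reduced from 99 to 93.00 dB(A): IL = 6.00 dB.

6.0 dB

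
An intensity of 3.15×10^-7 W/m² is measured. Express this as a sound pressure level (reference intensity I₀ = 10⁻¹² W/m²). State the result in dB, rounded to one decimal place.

55.0 dB

Dividing by I₀ shifts the exponent by 12: I/I₀ = 3.15×10^5.
L = 10·(0.4983 + 5) = 54.98 dB.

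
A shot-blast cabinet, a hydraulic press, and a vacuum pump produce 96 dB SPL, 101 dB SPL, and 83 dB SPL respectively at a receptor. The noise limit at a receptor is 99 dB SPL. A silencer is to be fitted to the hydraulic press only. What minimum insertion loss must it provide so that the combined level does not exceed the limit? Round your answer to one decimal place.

The untreated sources together contribute 10^(96/10) + 10^(83/10) = 4.181e+09, i.e. 96.21 dB SPL.
To meet 99 dB SPL overall, the treated hydraulic press may contribute at most 10^(99/10) − 4.181e+09 = 3.763e+09, i.e. 95.75 dB SPL.
Required insertion loss = 101 − 95.75 = 5.25 dB.

5.2 dB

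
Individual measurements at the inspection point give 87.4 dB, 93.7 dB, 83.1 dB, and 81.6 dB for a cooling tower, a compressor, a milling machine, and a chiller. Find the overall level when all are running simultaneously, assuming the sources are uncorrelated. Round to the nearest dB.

95 dB

For uncorrelated sources the intensities add, so convert each level to linear form, sum, and take 10·log₁₀ of the total.
Σ 10^(L/10) = 10^(87.4/10) + 10^(93.7/10) + 10^(83.1/10) + 10^(81.6/10) = 3.242e+09.
L_total = 10·log₁₀(3.242e+09) = 95.11 dB.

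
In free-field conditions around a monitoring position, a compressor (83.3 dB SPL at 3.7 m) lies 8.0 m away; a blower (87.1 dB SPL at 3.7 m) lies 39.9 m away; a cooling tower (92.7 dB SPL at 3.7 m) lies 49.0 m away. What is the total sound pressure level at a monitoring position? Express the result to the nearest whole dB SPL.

First find each source's level at the receiver (point-source: −20·log₁₀(r/r_ref)), then combine on an intensity basis.
compressor: 83.3 − 20·log₁₀(8.0/3.7) = 83.3 − 6.70 = 76.60 dB SPL.
blower: 87.1 − 20·log₁₀(39.9/3.7) = 87.1 − 20.66 = 66.44 dB SPL.
cooling tower: 92.7 − 20·log₁₀(49.0/3.7) = 92.7 − 22.44 = 70.26 dB SPL.
Σ 10^(L/10) = 6.076e+07 → L_total = 10·log₁₀(6.076e+07) = 77.84 dB SPL.

78 dB SPL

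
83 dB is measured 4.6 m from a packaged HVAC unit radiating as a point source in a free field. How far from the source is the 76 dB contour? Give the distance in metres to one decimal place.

10.3 m

For a point source L₁ − L₂ = 20·log₁₀(r₂/r₁), so r₂ = r₁·10^((L₁−L₂)/20).
r₂ = 4.6·10^((83−76)/20) = 4.6·10^(7.0/20) = 10.30 m.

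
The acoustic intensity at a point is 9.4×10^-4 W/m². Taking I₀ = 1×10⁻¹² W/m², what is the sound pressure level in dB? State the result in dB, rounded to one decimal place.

89.7 dB

L = 10·log₁₀(I/I₀) = 10·log₁₀(9.4×10^-4/10⁻¹²) = 10·log₁₀(9.4×10^8).
L = 10·(0.9731 + 8) = 89.73 dB.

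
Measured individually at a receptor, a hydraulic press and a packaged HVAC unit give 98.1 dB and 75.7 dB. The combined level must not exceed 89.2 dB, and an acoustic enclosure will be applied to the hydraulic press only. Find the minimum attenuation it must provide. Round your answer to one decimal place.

9.1 dB

Fixed contribution from the other source: Σ 10^(L/10) = 10^(75.7/10) = 3.715e+07 (75.70 dB).
To meet 89.2 dB overall, the treated hydraulic press may contribute at most 10^(89.2/10) − 3.715e+07 = 7.946e+08, i.e. 89.00 dB.
Required insertion loss = 98.1 − 89.00 = 9.10 dB.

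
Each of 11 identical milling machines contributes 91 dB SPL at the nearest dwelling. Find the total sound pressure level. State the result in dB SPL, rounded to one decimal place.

101.4 dB SPL

With 11 equal, uncorrelated contributions the intensity is 11× that of one unit, giving a rise of 10·log₁₀ 11.
L_total = 91 + 10·log₁₀(11) = 91 + 10.414 = 101.41 dB SPL.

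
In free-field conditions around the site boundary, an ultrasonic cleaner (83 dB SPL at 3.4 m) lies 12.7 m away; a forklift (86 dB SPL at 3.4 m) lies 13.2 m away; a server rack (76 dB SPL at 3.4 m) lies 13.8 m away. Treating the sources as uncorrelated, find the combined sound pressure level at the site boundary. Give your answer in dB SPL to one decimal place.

76.3 dB SPL

First find each source's level at the receiver (point-source: −20·log₁₀(r/r_ref)), then combine on an intensity basis.
ultrasonic cleaner: 83 − 20·log₁₀(12.7/3.4) = 83 − 11.45 = 71.55 dB SPL.
forklift: 86 − 20·log₁₀(13.2/3.4) = 86 − 11.78 = 74.22 dB SPL.
server rack: 76 − 20·log₁₀(13.8/3.4) = 76 − 12.17 = 63.83 dB SPL.
Σ 10^(L/10) = 4.313e+07 → L_total = 10·log₁₀(4.313e+07) = 76.35 dB SPL.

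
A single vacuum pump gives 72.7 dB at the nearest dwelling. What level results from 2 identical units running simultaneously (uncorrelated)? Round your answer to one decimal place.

N identical incoherent sources raise the level by 10·log₁₀ N.
L_total = 72.7 + 10·log₁₀(2) = 72.7 + 3.010 = 75.71 dB.

75.7 dB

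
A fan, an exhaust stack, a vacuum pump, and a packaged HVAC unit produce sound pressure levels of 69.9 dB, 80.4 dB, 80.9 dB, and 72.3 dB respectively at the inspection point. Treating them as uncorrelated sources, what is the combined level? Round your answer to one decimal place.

84.1 dB

Incoherent sources combine by intensity addition: L_total = 10·log₁₀(Σ 10^(L_i/10)).
Σ 10^(L/10) = 10^(69.9/10) + 10^(80.4/10) + 10^(80.9/10) + 10^(72.3/10) = 2.594e+08.
L_total = 10·log₁₀(2.594e+08) = 84.14 dB.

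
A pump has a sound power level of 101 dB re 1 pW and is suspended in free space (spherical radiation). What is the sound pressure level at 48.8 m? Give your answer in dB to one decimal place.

56.2 dB

The power spreads over a sphere of area 4π·r², so L_p = L_w − 10·log₁₀(4π·r²).
4π·r² = 2.993e+04 m², 10·log₁₀ of that is 44.760 dB.
L_p = 101 − 44.760 = 56.24 dB.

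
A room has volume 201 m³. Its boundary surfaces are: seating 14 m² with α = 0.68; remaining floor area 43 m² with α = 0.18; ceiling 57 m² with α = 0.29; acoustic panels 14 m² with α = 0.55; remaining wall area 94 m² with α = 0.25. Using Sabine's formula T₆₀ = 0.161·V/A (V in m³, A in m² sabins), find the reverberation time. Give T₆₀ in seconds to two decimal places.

0.50 s

Summing Sᵢαᵢ: 14·0.68 + 43·0.18 + 57·0.29 + 14·0.55 + 94·0.25 = 64.99 m².
T₆₀ = 0.161·V/A = 0.161·201/64.99 = 0.498 s.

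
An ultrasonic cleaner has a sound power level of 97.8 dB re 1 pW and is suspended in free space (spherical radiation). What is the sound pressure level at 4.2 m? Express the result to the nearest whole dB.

74 dB

Free-field spherical radiation: L_p = L_w − 10·log₁₀(4π·r²), r = 4.2 m.
4π·r² = 221.7 m², 10·log₁₀ of that is 23.457 dB.
L_p = 97.8 − 23.457 = 74.34 dB.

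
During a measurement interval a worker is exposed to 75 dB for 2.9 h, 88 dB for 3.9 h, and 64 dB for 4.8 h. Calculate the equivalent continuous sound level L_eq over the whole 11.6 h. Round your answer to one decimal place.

The energy average is taken in the linear domain: L_eq = 10·log₁₀[(Σ tᵢ·10^(Lᵢ/10))/T], T = 11.6 h.
Σ tᵢ·10^(Lᵢ/10) = 2.9·10^(75/10) + 3.9·10^(88/10) + 4.8·10^(64/10) = 2.564e+09.
L_eq = 10·log₁₀(2.564e+09/11.6) = 83.45 dB.

83.4 dB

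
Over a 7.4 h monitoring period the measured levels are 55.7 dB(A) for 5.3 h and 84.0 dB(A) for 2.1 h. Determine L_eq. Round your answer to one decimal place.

The energy average is taken in the linear domain: L_eq = 10·log₁₀[(Σ tᵢ·10^(Lᵢ/10))/T], T = 7.4 h.
Σ tᵢ·10^(Lᵢ/10) = 5.3·10^(55.7/10) + 2.1·10^(84.0/10) = 5.295e+08.
L_eq = 10·log₁₀(5.295e+08/7.4) = 78.55 dB(A).

78.5 dB(A)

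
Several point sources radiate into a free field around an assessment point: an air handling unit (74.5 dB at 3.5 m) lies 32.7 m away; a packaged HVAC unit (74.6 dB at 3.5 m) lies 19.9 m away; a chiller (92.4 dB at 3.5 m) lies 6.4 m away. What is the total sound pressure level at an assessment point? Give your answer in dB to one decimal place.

87.2 dB

First find each source's level at the receiver (point-source: −20·log₁₀(r/r_ref)), then combine on an intensity basis.
air handling unit: 74.5 − 20·log₁₀(32.7/3.5) = 74.5 − 19.41 = 55.09 dB.
packaged HVAC unit: 74.6 − 20·log₁₀(19.9/3.5) = 74.6 − 15.10 = 59.50 dB.
chiller: 92.4 − 20·log₁₀(6.4/3.5) = 92.4 − 5.24 = 87.16 dB.
Σ 10^(L/10) = 5.209e+08 → L_total = 10·log₁₀(5.209e+08) = 87.17 dB.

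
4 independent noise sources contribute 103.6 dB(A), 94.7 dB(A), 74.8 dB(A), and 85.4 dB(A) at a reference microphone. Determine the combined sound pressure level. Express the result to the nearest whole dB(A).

104 dB(A)

Incoherent sources combine by intensity addition: L_total = 10·log₁₀(Σ 10^(L_i/10)).
Σ 10^(L/10) = 10^(103.6/10) + 10^(94.7/10) + 10^(74.8/10) + 10^(85.4/10) = 2.624e+10.
L_total = 10·log₁₀(2.624e+10) = 104.19 dB(A).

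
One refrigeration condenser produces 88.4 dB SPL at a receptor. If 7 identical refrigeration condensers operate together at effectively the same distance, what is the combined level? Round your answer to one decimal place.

L_total = L₁ + 10·log₁₀ N for N identical incoherent sources.
L_total = 88.4 + 10·log₁₀(7) = 88.4 + 8.451 = 96.85 dB SPL.

96.9 dB SPL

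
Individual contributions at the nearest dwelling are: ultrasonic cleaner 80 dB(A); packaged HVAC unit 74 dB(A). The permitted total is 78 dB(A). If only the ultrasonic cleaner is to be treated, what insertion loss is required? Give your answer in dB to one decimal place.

The untreated sources together contribute 10^(74/10) = 2.512e+07, i.e. 74.00 dB(A).
To meet 78 dB(A) overall, the treated ultrasonic cleaner may contribute at most 10^(78/10) − 2.512e+07 = 3.798e+07, i.e. 75.80 dB(A).
So the ultrasonic cleaner must be reduced from 80 to 75.80 dB(A): IL = 4.20 dB.

4.2 dB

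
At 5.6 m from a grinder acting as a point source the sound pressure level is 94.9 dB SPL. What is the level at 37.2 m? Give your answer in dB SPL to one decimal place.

78.5 dB SPL

Point-source attenuation: ΔL = 20·log₁₀(r₂/r₁) = 20·log₁₀(37.2/5.6) = 16.447 dB.
L₂ = 94.9 − 20·log₁₀(37.2/5.6) = 94.9 − 16.447 = 78.45 dB SPL.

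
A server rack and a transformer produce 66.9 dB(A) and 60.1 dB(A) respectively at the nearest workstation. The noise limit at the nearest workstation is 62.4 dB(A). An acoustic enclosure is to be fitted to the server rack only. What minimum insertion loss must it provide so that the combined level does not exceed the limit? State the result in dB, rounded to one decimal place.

8.4 dB

Fixed contribution from the other source: Σ 10^(L/10) = 10^(60.1/10) = 1.023e+06 (60.10 dB(A)).
To meet 62.4 dB(A) overall, the treated server rack may contribute at most 10^(62.4/10) − 1.023e+06 = 7.145e+05, i.e. 58.54 dB(A).
Required insertion loss = 66.9 − 58.54 = 8.36 dB.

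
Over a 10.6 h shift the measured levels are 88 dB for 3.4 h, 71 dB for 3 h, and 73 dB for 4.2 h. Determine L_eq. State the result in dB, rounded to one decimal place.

The energy average is taken in the linear domain: L_eq = 10·log₁₀[(Σ tᵢ·10^(Lᵢ/10))/T], T = 10.6 h.
Σ tᵢ·10^(Lᵢ/10) = 3.4·10^(88/10) + 3·10^(71/10) + 4.2·10^(73/10) = 2.267e+09.
L_eq = 10·log₁₀(2.267e+09/10.6) = 83.30 dB.

83.3 dB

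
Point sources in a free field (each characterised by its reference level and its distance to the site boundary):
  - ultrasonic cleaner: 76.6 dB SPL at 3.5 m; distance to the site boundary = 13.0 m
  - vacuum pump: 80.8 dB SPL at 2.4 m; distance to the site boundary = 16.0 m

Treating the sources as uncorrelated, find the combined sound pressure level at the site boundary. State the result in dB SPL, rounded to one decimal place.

First find each source's level at the receiver (point-source: −20·log₁₀(r/r_ref)), then combine on an intensity basis.
ultrasonic cleaner: 76.6 − 20·log₁₀(13.0/3.5) = 76.6 − 11.40 = 65.20 dB SPL.
vacuum pump: 80.8 − 20·log₁₀(16.0/2.4) = 80.8 − 16.48 = 64.32 dB SPL.
Σ 10^(L/10) = 6.018e+06 → L_total = 10·log₁₀(6.018e+06) = 67.79 dB SPL.

67.8 dB SPL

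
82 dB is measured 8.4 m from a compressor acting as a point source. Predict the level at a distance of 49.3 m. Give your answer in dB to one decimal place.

Spherical spreading from a point source gives a 20·log₁₀(r₂/r₁) drop.
L₂ = 82 − 20·log₁₀(49.3/8.4) = 82 − 15.371 = 66.63 dB.

66.6 dB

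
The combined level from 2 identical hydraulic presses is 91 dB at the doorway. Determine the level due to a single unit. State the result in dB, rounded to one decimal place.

88.0 dB

For N identical incoherent sources L_total = L₁ + 10·log₁₀ N, so L₁ = 91 − 10·log₁₀(2) = 91 − 3.010.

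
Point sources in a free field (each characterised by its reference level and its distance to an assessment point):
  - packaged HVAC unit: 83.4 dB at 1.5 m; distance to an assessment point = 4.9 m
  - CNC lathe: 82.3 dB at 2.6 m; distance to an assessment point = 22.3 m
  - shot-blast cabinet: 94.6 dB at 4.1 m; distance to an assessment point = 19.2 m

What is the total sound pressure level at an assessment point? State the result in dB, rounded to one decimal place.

81.9 dB

Propagate each source to the receiver with L = L_ref − 20·log₁₀(r/r_ref), then add intensities.
packaged HVAC unit: 83.4 − 20·log₁₀(4.9/1.5) = 83.4 − 10.28 = 73.12 dB.
CNC lathe: 82.3 − 20·log₁₀(22.3/2.6) = 82.3 − 18.67 = 63.63 dB.
shot-blast cabinet: 94.6 − 20·log₁₀(19.2/4.1) = 94.6 − 13.41 = 81.19 dB.
Σ 10^(L/10) = 1.543e+08 → L_total = 10·log₁₀(1.543e+08) = 81.88 dB.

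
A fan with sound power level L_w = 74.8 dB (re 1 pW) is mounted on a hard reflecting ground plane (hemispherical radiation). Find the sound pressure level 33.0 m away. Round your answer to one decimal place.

The power spreads over a hemisphere of area 2π·r², so L_p = L_w − 10·log₁₀(2π·r²).
2π·r² = 6842 m², 10·log₁₀ of that is 38.352 dB.
L_p = 74.8 − 38.352 = 36.45 dB.

36.4 dB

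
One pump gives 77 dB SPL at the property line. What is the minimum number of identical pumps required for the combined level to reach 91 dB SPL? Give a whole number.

26

Need L₁ + 10·log₁₀ N ≥ 91, i.e. log₁₀ N ≥ 1.40.
N ≥ 10^(14.0/10) = 25.119, so N = 26.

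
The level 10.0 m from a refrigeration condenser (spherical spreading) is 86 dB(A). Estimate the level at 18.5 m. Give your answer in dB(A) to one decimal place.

For a point source, L₂ = L₁ − 20·log₁₀(r₂/r₁).
L₂ = 86 − 20·log₁₀(18.5/10.0) = 86 − 5.343 = 80.66 dB(A).

80.7 dB(A)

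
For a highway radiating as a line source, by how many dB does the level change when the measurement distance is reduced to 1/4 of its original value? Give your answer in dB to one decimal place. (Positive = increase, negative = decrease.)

+6.0 dB

Line-source spreading: ΔL = −10·log₁₀(r₂/r₁).
ΔL = −10·log₁₀(0.25) = +6.02 dB.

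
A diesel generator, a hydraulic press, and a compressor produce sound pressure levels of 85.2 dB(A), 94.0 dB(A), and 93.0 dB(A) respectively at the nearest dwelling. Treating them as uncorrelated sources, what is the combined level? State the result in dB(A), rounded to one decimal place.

Incoherent sources combine by intensity addition: L_total = 10·log₁₀(Σ 10^(L_i/10)).
Σ 10^(L/10) = 10^(85.2/10) + 10^(94.0/10) + 10^(93.0/10) = 4.838e+09.
L_total = 10·log₁₀(4.838e+09) = 96.85 dB(A).

96.8 dB(A)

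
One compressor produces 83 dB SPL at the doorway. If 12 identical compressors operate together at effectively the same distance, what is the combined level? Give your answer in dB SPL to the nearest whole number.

94 dB SPL

L_total = L₁ + 10·log₁₀ N for N identical incoherent sources.
L_total = 83 + 10·log₁₀(12) = 83 + 10.792 = 93.79 dB SPL.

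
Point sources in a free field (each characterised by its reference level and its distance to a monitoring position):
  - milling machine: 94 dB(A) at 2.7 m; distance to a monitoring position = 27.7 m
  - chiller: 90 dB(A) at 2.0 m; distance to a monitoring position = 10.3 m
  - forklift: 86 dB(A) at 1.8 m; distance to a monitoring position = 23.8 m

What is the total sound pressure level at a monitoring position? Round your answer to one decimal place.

78.1 dB(A)

Propagate each source to the receiver with L = L_ref − 20·log₁₀(r/r_ref), then add intensities.
milling machine: 94 − 20·log₁₀(27.7/2.7) = 94 − 20.22 = 73.78 dB(A).
chiller: 90 − 20·log₁₀(10.3/2.0) = 90 − 14.24 = 75.76 dB(A).
forklift: 86 − 20·log₁₀(23.8/1.8) = 86 − 22.43 = 63.57 dB(A).
Σ 10^(L/10) = 6.385e+07 → L_total = 10·log₁₀(6.385e+07) = 78.05 dB(A).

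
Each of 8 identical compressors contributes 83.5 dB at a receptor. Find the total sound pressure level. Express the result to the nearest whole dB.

93 dB

With 8 equal, uncorrelated contributions the intensity is 8× that of one unit, giving a rise of 10·log₁₀ 8.
L_total = 83.5 + 10·log₁₀(8) = 83.5 + 9.031 = 92.53 dB.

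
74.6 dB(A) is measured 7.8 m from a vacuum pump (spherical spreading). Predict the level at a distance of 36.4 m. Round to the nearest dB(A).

Spherical spreading from a point source gives a 20·log₁₀(r₂/r₁) drop.
L₂ = 74.6 − 20·log₁₀(36.4/7.8) = 74.6 − 13.380 = 61.22 dB(A).

61 dB(A)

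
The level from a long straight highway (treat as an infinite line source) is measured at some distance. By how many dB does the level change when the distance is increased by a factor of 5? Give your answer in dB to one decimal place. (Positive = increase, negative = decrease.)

-7.0 dB

A line source loses 3 dB per doubling of distance; generally ΔL = −10·log₁₀(r₂/r₁).
ΔL = −10·log₁₀(5) = -6.99 dB.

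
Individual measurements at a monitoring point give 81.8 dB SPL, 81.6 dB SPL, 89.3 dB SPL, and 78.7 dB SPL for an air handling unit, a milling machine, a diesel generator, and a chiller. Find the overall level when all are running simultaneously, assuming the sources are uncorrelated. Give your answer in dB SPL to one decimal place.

90.9 dB SPL

Incoherent sources combine by intensity addition: L_total = 10·log₁₀(Σ 10^(L_i/10)).
Σ 10^(L/10) = 10^(81.8/10) + 10^(81.6/10) + 10^(89.3/10) + 10^(78.7/10) = 1.221e+09.
L_total = 10·log₁₀(1.221e+09) = 90.87 dB SPL.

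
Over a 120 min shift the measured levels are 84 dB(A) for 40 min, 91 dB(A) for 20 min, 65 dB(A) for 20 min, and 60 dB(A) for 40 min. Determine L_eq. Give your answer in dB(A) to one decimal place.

The energy average is taken in the linear domain: L_eq = 10·log₁₀[(Σ tᵢ·10^(Lᵢ/10))/T], T = 120 min.
Σ tᵢ·10^(Lᵢ/10) = 40·10^(84/10) + 20·10^(91/10) + 20·10^(65/10) + 40·10^(60/10) = 3.533e+10.
L_eq = 10·log₁₀(3.533e+10/120) = 84.69 dB(A).

84.7 dB(A)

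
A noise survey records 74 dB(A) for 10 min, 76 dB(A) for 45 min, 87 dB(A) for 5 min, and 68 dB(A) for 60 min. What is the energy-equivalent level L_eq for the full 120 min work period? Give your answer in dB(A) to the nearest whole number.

Weight each interval's intensity by its duration and average over T = 120 min:
Σ tᵢ·10^(Lᵢ/10) = 10·10^(74/10) + 45·10^(76/10) + 5·10^(87/10) + 60·10^(68/10) = 4.927e+09.
L_eq = 10·log₁₀(4.927e+09/120) = 76.13 dB(A).

76 dB(A)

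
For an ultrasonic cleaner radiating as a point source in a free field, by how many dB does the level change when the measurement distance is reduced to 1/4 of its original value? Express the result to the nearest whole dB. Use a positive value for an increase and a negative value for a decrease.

Point-source spreading: ΔL = −20·log₁₀(r₂/r₁).
ΔL = −20·log₁₀(0.25) = +12.04 dB.

+12 dB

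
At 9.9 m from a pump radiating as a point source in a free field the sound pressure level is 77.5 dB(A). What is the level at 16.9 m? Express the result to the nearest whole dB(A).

73 dB(A)

For a point source, L₂ = L₁ − 20·log₁₀(r₂/r₁).
L₂ = 77.5 − 20·log₁₀(16.9/9.9) = 77.5 − 4.645 = 72.85 dB(A).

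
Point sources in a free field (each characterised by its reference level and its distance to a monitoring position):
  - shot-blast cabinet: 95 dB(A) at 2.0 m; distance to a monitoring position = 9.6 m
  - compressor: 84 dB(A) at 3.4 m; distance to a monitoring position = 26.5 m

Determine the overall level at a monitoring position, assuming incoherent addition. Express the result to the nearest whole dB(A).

First find each source's level at the receiver (point-source: −20·log₁₀(r/r_ref)), then combine on an intensity basis.
shot-blast cabinet: 95 − 20·log₁₀(9.6/2.0) = 95 − 13.62 = 81.38 dB(A).
compressor: 84 − 20·log₁₀(26.5/3.4) = 84 − 17.84 = 66.16 dB(A).
Σ 10^(L/10) = 1.414e+08 → L_total = 10·log₁₀(1.414e+08) = 81.50 dB(A).

82 dB(A)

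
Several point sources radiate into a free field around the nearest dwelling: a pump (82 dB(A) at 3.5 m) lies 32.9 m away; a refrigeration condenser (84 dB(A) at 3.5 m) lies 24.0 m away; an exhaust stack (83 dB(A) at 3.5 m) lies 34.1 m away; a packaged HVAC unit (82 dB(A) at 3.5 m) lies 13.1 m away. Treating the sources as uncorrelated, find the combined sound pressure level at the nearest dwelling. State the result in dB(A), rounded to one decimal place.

First find each source's level at the receiver (point-source: −20·log₁₀(r/r_ref)), then combine on an intensity basis.
pump: 82 − 20·log₁₀(32.9/3.5) = 82 − 19.46 = 62.54 dB(A).
refrigeration condenser: 84 − 20·log₁₀(24.0/3.5) = 84 − 16.72 = 67.28 dB(A).
exhaust stack: 83 − 20·log₁₀(34.1/3.5) = 83 − 19.77 = 63.23 dB(A).
packaged HVAC unit: 82 − 20·log₁₀(13.1/3.5) = 82 − 11.46 = 70.54 dB(A).
Σ 10^(L/10) = 2.055e+07 → L_total = 10·log₁₀(2.055e+07) = 73.13 dB(A).

73.1 dB(A)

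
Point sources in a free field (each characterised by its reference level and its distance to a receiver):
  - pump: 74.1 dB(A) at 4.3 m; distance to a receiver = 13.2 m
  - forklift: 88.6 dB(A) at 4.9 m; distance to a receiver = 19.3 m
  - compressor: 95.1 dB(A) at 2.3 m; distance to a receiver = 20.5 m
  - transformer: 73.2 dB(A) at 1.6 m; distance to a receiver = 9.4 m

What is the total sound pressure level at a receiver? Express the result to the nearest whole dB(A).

80 dB(A)

First find each source's level at the receiver (point-source: −20·log₁₀(r/r_ref)), then combine on an intensity basis.
pump: 74.1 − 20·log₁₀(13.2/4.3) = 74.1 − 9.74 = 64.36 dB(A).
forklift: 88.6 − 20·log₁₀(19.3/4.9) = 88.6 − 11.91 = 76.69 dB(A).
compressor: 95.1 − 20·log₁₀(20.5/2.3) = 95.1 − 19.00 = 76.10 dB(A).
transformer: 73.2 − 20·log₁₀(9.4/1.6) = 73.2 − 15.38 = 57.82 dB(A).
Σ 10^(L/10) = 9.076e+07 → L_total = 10·log₁₀(9.076e+07) = 79.58 dB(A).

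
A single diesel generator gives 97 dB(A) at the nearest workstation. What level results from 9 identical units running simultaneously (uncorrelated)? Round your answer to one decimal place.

L_total = L₁ + 10·log₁₀ N for N identical incoherent sources.
L_total = 97 + 10·log₁₀(9) = 97 + 9.542 = 106.54 dB(A).

106.5 dB(A)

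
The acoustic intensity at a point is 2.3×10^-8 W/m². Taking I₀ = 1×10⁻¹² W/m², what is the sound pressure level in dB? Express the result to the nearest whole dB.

44 dB

L = 10·log₁₀(I/I₀) = 10·log₁₀(2.3×10^-8/10⁻¹²) = 10·log₁₀(2.3×10^4).
L = 10·(0.3617 + 4) = 43.62 dB.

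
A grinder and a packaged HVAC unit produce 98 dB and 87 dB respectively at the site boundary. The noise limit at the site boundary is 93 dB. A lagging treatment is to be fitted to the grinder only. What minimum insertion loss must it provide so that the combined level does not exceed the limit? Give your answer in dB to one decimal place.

Fixed contribution from the other source: Σ 10^(L/10) = 10^(87/10) = 5.012e+08 (87.00 dB).
To meet 93 dB overall, the treated grinder may contribute at most 10^(93/10) − 5.012e+08 = 1.494e+09, i.e. 91.74 dB.
So the grinder must be reduced from 98 to 91.74 dB: IL = 6.26 dB.

6.3 dB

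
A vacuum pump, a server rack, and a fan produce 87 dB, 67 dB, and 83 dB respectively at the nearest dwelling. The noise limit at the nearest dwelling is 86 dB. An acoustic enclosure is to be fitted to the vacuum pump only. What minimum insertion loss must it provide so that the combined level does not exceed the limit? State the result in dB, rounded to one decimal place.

Fixed contribution from the other sources: Σ 10^(L/10) = 10^(67/10) + 10^(83/10) = 2.045e+08 (83.11 dB).
The limit corresponds to 10^(86/10) = 3.981e+08; subtracting the fixed part leaves 1.936e+08 for the vacuum pump, i.e. 82.87 dB.
Required insertion loss = 87 − 82.87 = 4.13 dB.

4.1 dB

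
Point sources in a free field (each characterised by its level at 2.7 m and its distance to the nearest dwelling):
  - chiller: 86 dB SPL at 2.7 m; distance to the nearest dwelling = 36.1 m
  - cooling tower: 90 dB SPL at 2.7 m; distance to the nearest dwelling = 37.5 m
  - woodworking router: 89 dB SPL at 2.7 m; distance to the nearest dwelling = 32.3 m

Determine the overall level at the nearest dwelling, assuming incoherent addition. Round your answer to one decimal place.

First find each source's level at the receiver (point-source: −20·log₁₀(r/r_ref)), then combine on an intensity basis.
chiller: 86 − 20·log₁₀(36.1/2.7) = 86 − 22.52 = 63.48 dB SPL.
cooling tower: 90 − 20·log₁₀(37.5/2.7) = 90 − 22.85 = 67.15 dB SPL.
woodworking router: 89 − 20·log₁₀(32.3/2.7) = 89 − 21.56 = 67.44 dB SPL.
Σ 10^(L/10) = 1.296e+07 → L_total = 10·log₁₀(1.296e+07) = 71.13 dB SPL.

71.1 dB SPL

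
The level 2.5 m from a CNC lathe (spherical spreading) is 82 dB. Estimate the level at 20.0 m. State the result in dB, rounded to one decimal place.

63.9 dB

Point-source attenuation: ΔL = 20·log₁₀(r₂/r₁) = 20·log₁₀(20.0/2.5) = 18.062 dB.
L₂ = 82 − 20·log₁₀(20.0/2.5) = 82 − 18.062 = 63.94 dB.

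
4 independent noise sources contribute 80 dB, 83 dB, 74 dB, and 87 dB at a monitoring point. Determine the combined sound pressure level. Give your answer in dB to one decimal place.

89.2 dB

For uncorrelated sources the intensities add, so convert each level to linear form, sum, and take 10·log₁₀ of the total.
Σ 10^(L/10) = 10^(80/10) + 10^(83/10) + 10^(74/10) + 10^(87/10) = 8.258e+08.
L_total = 10·log₁₀(8.258e+08) = 89.17 dB.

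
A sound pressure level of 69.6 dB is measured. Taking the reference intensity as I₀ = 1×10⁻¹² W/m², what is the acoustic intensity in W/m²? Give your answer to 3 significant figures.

L = 10·log₁₀(I/I₀) ⇒ I = I₀·10^(L/10) = 10⁻¹² × 10^6.96.

9.12e-06 W/m²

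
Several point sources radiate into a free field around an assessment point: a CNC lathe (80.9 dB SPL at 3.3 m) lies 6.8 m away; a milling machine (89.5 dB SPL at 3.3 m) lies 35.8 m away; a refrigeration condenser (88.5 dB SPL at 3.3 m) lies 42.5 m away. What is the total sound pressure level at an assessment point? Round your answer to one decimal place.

Apply inverse-square spreading to bring every level to the receiver, then sum 10^(L/10).
CNC lathe: 80.9 − 20·log₁₀(6.8/3.3) = 80.9 − 6.28 = 74.62 dB SPL.
milling machine: 89.5 − 20·log₁₀(35.8/3.3) = 89.5 − 20.71 = 68.79 dB SPL.
refrigeration condenser: 88.5 − 20·log₁₀(42.5/3.3) = 88.5 − 22.20 = 66.30 dB SPL.
Σ 10^(L/10) = 4.082e+07 → L_total = 10·log₁₀(4.082e+07) = 76.11 dB SPL.

76.1 dB SPL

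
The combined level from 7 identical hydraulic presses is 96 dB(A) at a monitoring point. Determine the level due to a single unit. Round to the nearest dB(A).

88 dB(A)

Dividing the total intensity by 7 lowers the level by 10·log₁₀ 7 = 8.451 dB: L₁ = 96 − 8.451.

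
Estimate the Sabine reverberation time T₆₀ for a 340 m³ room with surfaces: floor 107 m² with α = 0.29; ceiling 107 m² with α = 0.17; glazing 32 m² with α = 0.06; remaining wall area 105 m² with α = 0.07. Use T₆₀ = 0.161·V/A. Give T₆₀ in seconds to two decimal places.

0.94 s

A = Σ Sᵢαᵢ = 107·0.29 + 107·0.17 + 32·0.06 + 105·0.07 = 58.49 m².
T₆₀ = 0.161 × 340 / 58.49 = 0.936 s.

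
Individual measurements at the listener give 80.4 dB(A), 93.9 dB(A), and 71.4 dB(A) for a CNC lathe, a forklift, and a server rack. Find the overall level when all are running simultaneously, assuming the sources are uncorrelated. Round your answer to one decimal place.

94.1 dB(A)

For uncorrelated sources the intensities add, so convert each level to linear form, sum, and take 10·log₁₀ of the total.
Σ 10^(L/10) = 10^(80.4/10) + 10^(93.9/10) + 10^(71.4/10) = 2.578e+09.
L_total = 10·log₁₀(2.578e+09) = 94.11 dB(A).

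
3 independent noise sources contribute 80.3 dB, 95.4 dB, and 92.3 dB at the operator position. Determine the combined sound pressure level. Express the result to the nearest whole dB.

97 dB

Incoherent sources combine by intensity addition: L_total = 10·log₁₀(Σ 10^(L_i/10)).
Σ 10^(L/10) = 10^(80.3/10) + 10^(95.4/10) + 10^(92.3/10) = 5.273e+09.
L_total = 10·log₁₀(5.273e+09) = 97.22 dB.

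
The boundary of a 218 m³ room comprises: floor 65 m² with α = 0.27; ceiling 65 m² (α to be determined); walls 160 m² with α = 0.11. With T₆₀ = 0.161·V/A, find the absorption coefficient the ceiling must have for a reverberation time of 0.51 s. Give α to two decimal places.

A = 0.161·V/T₆₀ = 0.161·218/0.51 = 68.82 m² sabins.
Absorption from the other surfaces = 65·0.27 + 160·0.11 = 35.15 m², so the ceiling must supply 33.67 m² over 65 m².
α = 33.67/65 = 0.518.

0.52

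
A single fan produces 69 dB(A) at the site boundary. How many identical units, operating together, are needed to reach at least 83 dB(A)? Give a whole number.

Need L₁ + 10·log₁₀ N ≥ 83, i.e. log₁₀ N ≥ 1.40.
N ≥ 10^(14.0/10) = 25.119, so N = 26.

26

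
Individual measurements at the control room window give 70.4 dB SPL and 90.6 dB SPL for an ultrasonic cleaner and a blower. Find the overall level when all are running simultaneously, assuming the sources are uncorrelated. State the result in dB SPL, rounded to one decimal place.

90.6 dB SPL

Incoherent sources combine by intensity addition: L_total = 10·log₁₀(Σ 10^(L_i/10)).
Σ 10^(L/10) = 10^(70.4/10) + 10^(90.6/10) = 1.159e+09.
L_total = 10·log₁₀(1.159e+09) = 90.64 dB SPL.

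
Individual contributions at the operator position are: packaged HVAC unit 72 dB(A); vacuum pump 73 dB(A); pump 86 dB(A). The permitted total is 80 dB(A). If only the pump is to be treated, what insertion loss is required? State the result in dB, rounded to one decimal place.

The untreated sources together contribute 10^(72/10) + 10^(73/10) = 3.580e+07, i.e. 75.54 dB(A).
The limit corresponds to 10^(80/10) = 1.000e+08; subtracting the fixed part leaves 6.420e+07 for the pump, i.e. 78.08 dB(A).
Required insertion loss = 86 − 78.08 = 7.92 dB.

7.9 dB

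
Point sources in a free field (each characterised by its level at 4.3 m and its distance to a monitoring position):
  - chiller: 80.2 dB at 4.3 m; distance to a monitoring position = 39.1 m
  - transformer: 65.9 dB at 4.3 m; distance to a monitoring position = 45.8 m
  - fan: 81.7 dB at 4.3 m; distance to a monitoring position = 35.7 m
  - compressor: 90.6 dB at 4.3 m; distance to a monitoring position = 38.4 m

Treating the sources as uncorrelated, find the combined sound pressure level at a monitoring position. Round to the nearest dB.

73 dB

Apply inverse-square spreading to bring every level to the receiver, then sum 10^(L/10).
chiller: 80.2 − 20·log₁₀(39.1/4.3) = 80.2 − 19.17 = 61.03 dB.
transformer: 65.9 − 20·log₁₀(45.8/4.3) = 65.9 − 20.55 = 45.35 dB.
fan: 81.7 − 20·log₁₀(35.7/4.3) = 81.7 − 18.38 = 63.32 dB.
compressor: 90.6 − 20·log₁₀(38.4/4.3) = 90.6 − 19.02 = 71.58 dB.
Σ 10^(L/10) = 1.784e+07 → L_total = 10·log₁₀(1.784e+07) = 72.51 dB.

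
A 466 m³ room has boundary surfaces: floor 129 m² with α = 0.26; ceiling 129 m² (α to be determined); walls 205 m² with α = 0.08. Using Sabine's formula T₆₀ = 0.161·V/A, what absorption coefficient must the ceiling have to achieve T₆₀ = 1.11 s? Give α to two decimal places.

A = 0.161·V/T₆₀ = 0.161·466/1.11 = 67.59 m² sabins.
Absorption from the other surfaces = 129·0.26 + 205·0.08 = 49.94 m², so the ceiling must supply 17.65 m² over 129 m².
α = 17.65/129 = 0.137.

0.14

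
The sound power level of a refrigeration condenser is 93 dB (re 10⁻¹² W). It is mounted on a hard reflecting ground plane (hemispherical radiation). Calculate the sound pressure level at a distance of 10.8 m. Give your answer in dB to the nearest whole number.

64 dB

L_p = L_w − 10·log₁₀(2π·r²) with r = 10.8 m.
2π·r² = 732.9 m², 10·log₁₀ of that is 28.650 dB.
L_p = 93 − 28.650 = 64.35 dB.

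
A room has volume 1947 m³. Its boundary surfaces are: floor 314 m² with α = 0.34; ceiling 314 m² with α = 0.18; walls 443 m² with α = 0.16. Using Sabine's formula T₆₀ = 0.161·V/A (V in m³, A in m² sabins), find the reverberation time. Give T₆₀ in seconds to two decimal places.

A = Σ Sᵢαᵢ = 314·0.34 + 314·0.18 + 443·0.16 = 234.16 m².
T₆₀ = 0.161·V/A = 0.161·1947/234.16 = 1.339 s.

1.34 s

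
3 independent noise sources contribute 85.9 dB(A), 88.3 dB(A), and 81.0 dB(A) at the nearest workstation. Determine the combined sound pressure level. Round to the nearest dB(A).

For uncorrelated sources the intensities add, so convert each level to linear form, sum, and take 10·log₁₀ of the total.
Σ 10^(L/10) = 10^(85.9/10) + 10^(88.3/10) + 10^(81.0/10) = 1.191e+09.
L_total = 10·log₁₀(1.191e+09) = 90.76 dB(A).

91 dB(A)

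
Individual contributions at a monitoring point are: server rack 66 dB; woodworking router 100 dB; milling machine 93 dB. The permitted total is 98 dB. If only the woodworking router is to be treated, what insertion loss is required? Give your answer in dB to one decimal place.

Everything except the woodworking router sums to 10^(66/10) + 10^(93/10) = 1.999e+09 in linear terms, 93.01 dB.
To meet 98 dB overall, the treated woodworking router may contribute at most 10^(98/10) − 1.999e+09 = 4.310e+09, i.e. 96.35 dB.
Required insertion loss = 100 − 96.35 = 3.65 dB.

3.7 dB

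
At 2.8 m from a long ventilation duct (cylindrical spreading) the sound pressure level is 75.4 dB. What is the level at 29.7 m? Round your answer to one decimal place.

65.1 dB

For a line source, L₂ = L₁ − 10·log₁₀(r₂/r₁).
L₂ = 75.4 − 10·log₁₀(29.7/2.8) = 75.4 − 10.256 = 65.14 dB.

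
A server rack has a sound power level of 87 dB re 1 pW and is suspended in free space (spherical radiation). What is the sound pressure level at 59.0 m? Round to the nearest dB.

41 dB

L_p = L_w − 10·log₁₀(4π·r²) with r = 59.0 m.
4π·r² = 4.374e+04 m², 10·log₁₀ of that is 46.409 dB.
L_p = 87 − 46.409 = 40.59 dB.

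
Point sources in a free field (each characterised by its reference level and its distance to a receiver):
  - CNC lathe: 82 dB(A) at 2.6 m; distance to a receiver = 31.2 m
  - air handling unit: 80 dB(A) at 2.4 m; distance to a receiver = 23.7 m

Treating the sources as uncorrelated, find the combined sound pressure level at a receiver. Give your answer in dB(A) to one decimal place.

63.3 dB(A)

Apply inverse-square spreading to bring every level to the receiver, then sum 10^(L/10).
CNC lathe: 82 − 20·log₁₀(31.2/2.6) = 82 − 21.58 = 60.42 dB(A).
air handling unit: 80 − 20·log₁₀(23.7/2.4) = 80 − 19.89 = 60.11 dB(A).
Σ 10^(L/10) = 2.126e+06 → L_total = 10·log₁₀(2.126e+06) = 63.28 dB(A).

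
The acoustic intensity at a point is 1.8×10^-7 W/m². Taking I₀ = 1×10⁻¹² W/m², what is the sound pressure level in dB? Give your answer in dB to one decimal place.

52.6 dB

I/I₀ = 1.8×10^-7/10⁻¹² = 1.8×10^5, and L = 10·log₁₀(I/I₀).
L = 10·(0.2553 + 5) = 52.55 dB.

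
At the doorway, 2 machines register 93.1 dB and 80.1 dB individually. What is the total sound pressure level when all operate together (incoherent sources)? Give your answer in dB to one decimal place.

93.3 dB

For uncorrelated sources the intensities add, so convert each level to linear form, sum, and take 10·log₁₀ of the total.
Σ 10^(L/10) = 10^(93.1/10) + 10^(80.1/10) = 2.144e+09.
L_total = 10·log₁₀(2.144e+09) = 93.31 dB.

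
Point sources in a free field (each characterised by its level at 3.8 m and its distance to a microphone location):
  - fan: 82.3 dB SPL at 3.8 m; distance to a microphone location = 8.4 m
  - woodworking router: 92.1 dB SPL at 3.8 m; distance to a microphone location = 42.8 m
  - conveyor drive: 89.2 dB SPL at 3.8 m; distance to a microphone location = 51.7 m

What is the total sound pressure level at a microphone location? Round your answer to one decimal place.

77.2 dB SPL

Apply inverse-square spreading to bring every level to the receiver, then sum 10^(L/10).
fan: 82.3 − 20·log₁₀(8.4/3.8) = 82.3 − 6.89 = 75.41 dB SPL.
woodworking router: 92.1 − 20·log₁₀(42.8/3.8) = 92.1 − 21.03 = 71.07 dB SPL.
conveyor drive: 89.2 − 20·log₁₀(51.7/3.8) = 89.2 − 22.67 = 66.53 dB SPL.
Σ 10^(L/10) = 5.203e+07 → L_total = 10·log₁₀(5.203e+07) = 77.16 dB SPL.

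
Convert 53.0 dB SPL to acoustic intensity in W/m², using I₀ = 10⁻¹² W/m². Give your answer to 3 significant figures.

I/I₀ = 10^(53.0/10) = 1.995e+05, so I = 1.995e+05 × 10⁻¹² W/m².

2.00e-07 W/m²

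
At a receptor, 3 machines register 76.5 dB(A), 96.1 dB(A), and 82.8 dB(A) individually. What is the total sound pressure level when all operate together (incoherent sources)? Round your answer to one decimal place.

For uncorrelated sources the intensities add, so convert each level to linear form, sum, and take 10·log₁₀ of the total.
Σ 10^(L/10) = 10^(76.5/10) + 10^(96.1/10) + 10^(82.8/10) = 4.309e+09.
L_total = 10·log₁₀(4.309e+09) = 96.34 dB(A).

96.3 dB(A)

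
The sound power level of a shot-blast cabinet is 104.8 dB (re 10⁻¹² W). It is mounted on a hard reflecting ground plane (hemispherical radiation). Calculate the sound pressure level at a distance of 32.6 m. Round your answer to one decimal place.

Free-field hemispherical radiation: L_p = L_w − 10·log₁₀(2π·r²), r = 32.6 m.
2π·r² = 6678 m², 10·log₁₀ of that is 38.246 dB.
L_p = 104.8 − 38.246 = 66.55 dB.

66.6 dB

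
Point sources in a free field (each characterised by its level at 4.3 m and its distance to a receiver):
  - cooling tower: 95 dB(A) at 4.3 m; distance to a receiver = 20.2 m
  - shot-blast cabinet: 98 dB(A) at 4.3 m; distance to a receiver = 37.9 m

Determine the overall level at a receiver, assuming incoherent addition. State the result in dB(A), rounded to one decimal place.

Propagate each source to the receiver with L = L_ref − 20·log₁₀(r/r_ref), then add intensities.
cooling tower: 95 − 20·log₁₀(20.2/4.3) = 95 − 13.44 = 81.56 dB(A).
shot-blast cabinet: 98 − 20·log₁₀(37.9/4.3) = 98 − 18.90 = 79.10 dB(A).
Σ 10^(L/10) = 2.245e+08 → L_total = 10·log₁₀(2.245e+08) = 83.51 dB(A).

83.5 dB(A)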